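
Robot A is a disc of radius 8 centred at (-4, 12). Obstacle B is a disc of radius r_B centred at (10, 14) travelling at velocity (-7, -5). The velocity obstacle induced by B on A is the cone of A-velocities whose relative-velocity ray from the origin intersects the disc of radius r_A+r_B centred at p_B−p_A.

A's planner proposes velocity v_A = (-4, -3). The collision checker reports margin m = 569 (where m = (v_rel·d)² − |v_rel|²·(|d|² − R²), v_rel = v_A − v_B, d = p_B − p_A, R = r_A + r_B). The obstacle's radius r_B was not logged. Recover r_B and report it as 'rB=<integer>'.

m = 569
d = (14, 2);  v_rel = (3, 2),  |v_rel|² = 13
v_rel×d = (3)·(2) − (2)·(14) = -22
since m = R²·13 − (-22)²:  R² = (484 + 569) / 13 = 81
R = √81 = 9  ⇒  r_B = 9 − 8 = 1

rB=1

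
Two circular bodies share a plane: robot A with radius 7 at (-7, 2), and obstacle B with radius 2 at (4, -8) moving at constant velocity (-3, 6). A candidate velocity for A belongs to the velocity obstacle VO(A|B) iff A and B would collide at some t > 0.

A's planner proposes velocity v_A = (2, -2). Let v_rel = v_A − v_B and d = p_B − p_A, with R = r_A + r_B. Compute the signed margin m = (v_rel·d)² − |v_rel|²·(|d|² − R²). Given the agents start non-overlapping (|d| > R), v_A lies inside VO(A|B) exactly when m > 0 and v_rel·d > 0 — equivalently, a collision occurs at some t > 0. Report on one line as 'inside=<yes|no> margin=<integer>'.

d = (11, -10),  |d|² = 221;  R = 7+2 = 9,  c = 221−9² = 140
v_rel = (5, -8),  |v_rel|² = 89;  v_rel·d = (5)·(11) + (-8)·(-10) = 135
89·t² − 270·t + 140 = 0  ⇒  m = 135² − 89·140 = 5765
m = 5765 > 0,  v_rel·d = 135 > 0  ⇒  inside

inside=yes margin=5765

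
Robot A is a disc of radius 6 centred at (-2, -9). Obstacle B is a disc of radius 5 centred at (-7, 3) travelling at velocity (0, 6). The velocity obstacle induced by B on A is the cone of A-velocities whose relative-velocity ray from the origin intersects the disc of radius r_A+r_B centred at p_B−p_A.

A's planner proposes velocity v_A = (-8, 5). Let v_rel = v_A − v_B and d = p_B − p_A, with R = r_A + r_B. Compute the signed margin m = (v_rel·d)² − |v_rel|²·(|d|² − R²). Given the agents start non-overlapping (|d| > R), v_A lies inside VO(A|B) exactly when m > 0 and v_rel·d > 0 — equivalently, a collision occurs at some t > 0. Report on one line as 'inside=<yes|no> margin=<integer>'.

d = (-5, 12),  |d|² = 169;  R = 6+5 = 11,  c = 169−11² = 48
v_rel = (-8, -1),  |v_rel|² = 65;  v_rel·d = (-8)·(-5) + (-1)·(12) = 28
65·t² − 56·t + 48 = 0  ⇒  m = 28² − 65·48 = -2336
m = -2336 < 0,  v_rel·d = 28 > 0  ⇒  outside

inside=no margin=-2336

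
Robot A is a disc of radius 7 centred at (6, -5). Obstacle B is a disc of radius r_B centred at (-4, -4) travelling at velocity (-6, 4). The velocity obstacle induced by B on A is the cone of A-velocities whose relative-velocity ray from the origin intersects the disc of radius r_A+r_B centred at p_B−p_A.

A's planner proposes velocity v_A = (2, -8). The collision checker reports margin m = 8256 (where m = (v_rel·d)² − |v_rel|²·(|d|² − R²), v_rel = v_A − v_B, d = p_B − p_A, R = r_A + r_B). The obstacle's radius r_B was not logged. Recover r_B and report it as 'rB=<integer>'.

m = 8256
d = (-10, 1);  v_rel = (8, -12),  |v_rel|² = 208
v_rel×d = (8)·(1) − (-12)·(-10) = -112
since m = R²·208 − (-112)²:  R² = (12544 + 8256) / 208 = 100
R = √100 = 10  ⇒  r_B = 10 − 7 = 3

rB=3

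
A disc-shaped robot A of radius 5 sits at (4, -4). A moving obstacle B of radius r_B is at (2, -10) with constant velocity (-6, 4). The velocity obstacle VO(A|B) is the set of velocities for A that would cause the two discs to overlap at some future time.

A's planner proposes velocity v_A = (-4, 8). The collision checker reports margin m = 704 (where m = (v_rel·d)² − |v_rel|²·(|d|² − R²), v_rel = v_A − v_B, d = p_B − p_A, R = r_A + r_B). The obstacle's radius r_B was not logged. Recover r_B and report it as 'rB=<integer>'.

m = 704
d = (-2, -6);  v_rel = (2, 4),  |v_rel|² = 20
v_rel×d = (2)·(-6) − (4)·(-2) = -4
since m = R²·20 − (-4)²:  R² = (16 + 704) / 20 = 36
R = √36 = 6  ⇒  r_B = 6 − 5 = 1

rB=1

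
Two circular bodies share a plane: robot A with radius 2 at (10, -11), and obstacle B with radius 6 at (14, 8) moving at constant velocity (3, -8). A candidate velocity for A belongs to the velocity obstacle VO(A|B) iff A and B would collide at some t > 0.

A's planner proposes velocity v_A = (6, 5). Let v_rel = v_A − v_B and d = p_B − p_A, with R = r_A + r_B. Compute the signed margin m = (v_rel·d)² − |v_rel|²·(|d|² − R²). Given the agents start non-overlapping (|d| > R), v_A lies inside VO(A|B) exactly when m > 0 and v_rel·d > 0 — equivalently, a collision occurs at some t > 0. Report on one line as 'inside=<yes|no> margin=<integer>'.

d = (4, 19),  |d|² = 377;  R = 2+6 = 8,  c = 377−8² = 313
v_rel = (3, 13),  |v_rel|² = 178;  v_rel·d = (3)·(4) + (13)·(19) = 259
178·t² − 518·t + 313 = 0  ⇒  m = 259² − 178·313 = 11367
m = 11367 > 0,  v_rel·d = 259 > 0  ⇒  inside

inside=yes margin=11367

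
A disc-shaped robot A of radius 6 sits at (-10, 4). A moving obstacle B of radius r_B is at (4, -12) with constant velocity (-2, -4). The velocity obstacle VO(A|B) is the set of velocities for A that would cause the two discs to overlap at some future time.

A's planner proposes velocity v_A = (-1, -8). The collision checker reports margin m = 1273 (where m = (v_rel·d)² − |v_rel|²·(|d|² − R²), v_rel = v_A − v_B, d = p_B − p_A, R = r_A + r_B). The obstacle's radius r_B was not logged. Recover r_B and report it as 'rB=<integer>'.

m = 1273
d = (14, -16);  v_rel = (1, -4),  |v_rel|² = 17
v_rel×d = (1)·(-16) − (-4)·(14) = 40
since m = R²·17 − 40²:  R² = (1600 + 1273) / 17 = 169
R = √169 = 13  ⇒  r_B = 13 − 6 = 7

rB=7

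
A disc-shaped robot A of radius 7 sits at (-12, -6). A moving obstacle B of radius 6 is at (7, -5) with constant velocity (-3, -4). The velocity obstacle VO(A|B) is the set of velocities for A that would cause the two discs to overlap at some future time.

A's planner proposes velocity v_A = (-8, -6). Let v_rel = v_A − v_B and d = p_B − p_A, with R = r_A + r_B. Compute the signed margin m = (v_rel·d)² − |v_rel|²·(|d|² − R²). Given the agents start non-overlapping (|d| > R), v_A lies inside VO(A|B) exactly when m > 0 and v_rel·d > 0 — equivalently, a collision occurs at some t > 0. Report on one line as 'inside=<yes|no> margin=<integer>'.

d = (19, 1),  |d|² = 362;  R = 7+6 = 13,  c = 362−13² = 193
v_rel = (-5, -2),  |v_rel|² = 29;  v_rel·d = (-5)·(19) + (-2)·(1) = -97
29·t² + 194·t + 193 = 0  ⇒  m = (-97)² − 29·193 = 3812
m = 3812 > 0,  v_rel·d = -97 < 0  ⇒  outside

inside=no margin=3812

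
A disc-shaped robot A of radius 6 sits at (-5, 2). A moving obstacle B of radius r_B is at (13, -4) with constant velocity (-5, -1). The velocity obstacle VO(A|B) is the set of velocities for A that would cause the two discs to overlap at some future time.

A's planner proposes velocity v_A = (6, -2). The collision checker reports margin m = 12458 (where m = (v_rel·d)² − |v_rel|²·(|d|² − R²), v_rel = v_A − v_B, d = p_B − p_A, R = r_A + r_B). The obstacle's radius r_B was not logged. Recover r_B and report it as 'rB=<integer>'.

m = 12458
d = (18, -6);  v_rel = (11, -1),  |v_rel|² = 122
v_rel×d = (11)·(-6) − (-1)·(18) = -48
since m = R²·122 − (-48)²:  R² = (2304 + 12458) / 122 = 121
R = √121 = 11  ⇒  r_B = 11 − 6 = 5

rB=5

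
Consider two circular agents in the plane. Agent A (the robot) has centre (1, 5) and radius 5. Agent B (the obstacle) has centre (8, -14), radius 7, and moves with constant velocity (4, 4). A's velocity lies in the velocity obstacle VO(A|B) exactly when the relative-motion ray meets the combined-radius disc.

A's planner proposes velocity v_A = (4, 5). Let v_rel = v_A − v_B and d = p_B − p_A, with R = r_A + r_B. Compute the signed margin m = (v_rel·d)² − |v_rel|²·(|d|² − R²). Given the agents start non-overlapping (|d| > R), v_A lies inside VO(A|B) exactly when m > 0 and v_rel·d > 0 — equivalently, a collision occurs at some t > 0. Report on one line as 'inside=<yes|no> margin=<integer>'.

d = (7, -19),  |d|² = 410;  R = 5+7 = 12,  c = 410−12² = 266
v_rel = (0, 1),  |v_rel|² = 1;  v_rel·d = (0)·(7) + (1)·(-19) = -19
1·t² + 38·t + 266 = 0  ⇒  m = (-19)² − 1·266 = 95
m = 95 > 0,  v_rel·d = -19 < 0  ⇒  outside

inside=no margin=95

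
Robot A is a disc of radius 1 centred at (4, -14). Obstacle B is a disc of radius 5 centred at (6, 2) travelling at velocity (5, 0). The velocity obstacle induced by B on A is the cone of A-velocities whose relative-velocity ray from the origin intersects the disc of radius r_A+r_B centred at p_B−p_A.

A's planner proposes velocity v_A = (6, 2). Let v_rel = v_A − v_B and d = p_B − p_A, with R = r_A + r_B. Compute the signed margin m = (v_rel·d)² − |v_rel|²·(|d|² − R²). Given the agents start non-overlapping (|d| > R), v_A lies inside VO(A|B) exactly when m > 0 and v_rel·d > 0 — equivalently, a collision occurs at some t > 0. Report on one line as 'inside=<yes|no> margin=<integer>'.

d = (2, 16),  |d|² = 260;  R = 1+5 = 6,  c = 260−6² = 224
v_rel = (1, 2),  |v_rel|² = 5;  v_rel·d = (1)·(2) + (2)·(16) = 34
5·t² − 68·t + 224 = 0  ⇒  m = 34² − 5·224 = 36
m = 36 > 0,  v_rel·d = 34 > 0  ⇒  inside

inside=yes margin=36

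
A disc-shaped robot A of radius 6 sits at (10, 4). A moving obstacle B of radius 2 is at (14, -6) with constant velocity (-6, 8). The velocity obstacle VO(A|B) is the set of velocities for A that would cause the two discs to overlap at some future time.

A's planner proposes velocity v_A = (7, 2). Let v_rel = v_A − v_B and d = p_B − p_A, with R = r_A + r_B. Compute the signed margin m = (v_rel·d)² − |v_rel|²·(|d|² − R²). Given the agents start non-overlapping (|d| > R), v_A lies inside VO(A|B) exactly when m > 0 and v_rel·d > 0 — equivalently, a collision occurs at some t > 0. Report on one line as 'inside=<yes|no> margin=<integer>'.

d = (4, -10),  |d|² = 116;  R = 6+2 = 8,  c = 116−8² = 52
v_rel = (13, -6),  |v_rel|² = 205;  v_rel·d = (13)·(4) + (-6)·(-10) = 112
205·t² − 224·t + 52 = 0  ⇒  m = 112² − 205·52 = 1884
m = 1884 > 0,  v_rel·d = 112 > 0  ⇒  inside

inside=yes margin=1884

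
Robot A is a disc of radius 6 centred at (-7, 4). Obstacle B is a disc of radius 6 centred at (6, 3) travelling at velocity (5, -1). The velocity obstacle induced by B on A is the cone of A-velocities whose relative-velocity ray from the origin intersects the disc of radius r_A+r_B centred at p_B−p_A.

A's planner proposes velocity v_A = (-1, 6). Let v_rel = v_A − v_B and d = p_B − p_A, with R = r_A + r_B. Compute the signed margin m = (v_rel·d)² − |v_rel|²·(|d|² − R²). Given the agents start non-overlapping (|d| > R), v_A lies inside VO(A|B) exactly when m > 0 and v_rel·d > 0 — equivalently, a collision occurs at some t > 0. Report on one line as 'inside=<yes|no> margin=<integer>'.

d = (13, -1),  |d|² = 170;  R = 6+6 = 12,  c = 170−12² = 26
v_rel = (-6, 7),  |v_rel|² = 85;  v_rel·d = (-6)·(13) + (7)·(-1) = -85
85·t² + 170·t + 26 = 0  ⇒  m = (-85)² − 85·26 = 5015
m = 5015 > 0,  v_rel·d = -85 < 0  ⇒  outside

inside=no margin=5015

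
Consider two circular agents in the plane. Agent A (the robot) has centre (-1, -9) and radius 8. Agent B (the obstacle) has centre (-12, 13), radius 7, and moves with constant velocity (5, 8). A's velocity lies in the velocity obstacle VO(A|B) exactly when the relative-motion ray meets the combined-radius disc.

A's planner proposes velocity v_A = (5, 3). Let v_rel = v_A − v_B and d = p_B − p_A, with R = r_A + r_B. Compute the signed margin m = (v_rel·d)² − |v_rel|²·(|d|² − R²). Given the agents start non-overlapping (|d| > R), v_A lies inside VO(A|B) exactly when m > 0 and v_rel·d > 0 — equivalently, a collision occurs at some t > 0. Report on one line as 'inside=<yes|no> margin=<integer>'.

d = (-11, 22),  |d|² = 605;  R = 8+7 = 15,  c = 605−15² = 380
v_rel = (0, -5),  |v_rel|² = 25;  v_rel·d = (0)·(-11) + (-5)·(22) = -110
25·t² + 220·t + 380 = 0  ⇒  m = (-110)² − 25·380 = 2600
m = 2600 > 0,  v_rel·d = -110 < 0  ⇒  outside

inside=no margin=2600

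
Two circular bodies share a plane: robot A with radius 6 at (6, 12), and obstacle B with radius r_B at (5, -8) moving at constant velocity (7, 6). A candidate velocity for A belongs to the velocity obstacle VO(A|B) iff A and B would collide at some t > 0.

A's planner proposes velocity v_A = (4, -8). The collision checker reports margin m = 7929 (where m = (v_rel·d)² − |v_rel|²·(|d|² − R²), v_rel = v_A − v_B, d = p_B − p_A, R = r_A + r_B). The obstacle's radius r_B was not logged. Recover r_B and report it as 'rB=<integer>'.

m = 7929
d = (-1, -20);  v_rel = (-3, -14),  |v_rel|² = 205
v_rel×d = (-3)·(-20) − (-14)·(-1) = 46
since m = R²·205 − 46²:  R² = (2116 + 7929) / 205 = 49
R = √49 = 7  ⇒  r_B = 7 − 6 = 1

rB=1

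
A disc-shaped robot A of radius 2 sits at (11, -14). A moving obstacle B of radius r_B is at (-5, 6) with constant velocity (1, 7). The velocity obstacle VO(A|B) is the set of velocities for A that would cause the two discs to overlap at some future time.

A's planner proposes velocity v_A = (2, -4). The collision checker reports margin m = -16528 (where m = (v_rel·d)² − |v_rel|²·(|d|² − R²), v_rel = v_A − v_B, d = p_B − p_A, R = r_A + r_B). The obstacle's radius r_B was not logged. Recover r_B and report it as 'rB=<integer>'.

m = -16528
d = (-16, 20);  v_rel = (1, -11),  |v_rel|² = 122
v_rel×d = (1)·(20) − (-11)·(-16) = -156
since m = R²·122 − (-156)²:  R² = (24336 + -16528) / 122 = 64
R = √64 = 8  ⇒  r_B = 8 − 2 = 6

rB=6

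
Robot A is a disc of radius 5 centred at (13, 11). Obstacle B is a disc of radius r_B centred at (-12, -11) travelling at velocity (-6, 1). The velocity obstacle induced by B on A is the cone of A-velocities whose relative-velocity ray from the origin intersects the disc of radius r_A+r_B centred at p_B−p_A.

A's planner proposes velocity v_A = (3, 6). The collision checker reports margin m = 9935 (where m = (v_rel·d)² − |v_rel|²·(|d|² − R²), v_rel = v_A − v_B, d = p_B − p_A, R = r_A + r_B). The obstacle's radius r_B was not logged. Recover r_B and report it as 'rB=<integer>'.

m = 9935
d = (-25, -22);  v_rel = (9, 5),  |v_rel|² = 106
v_rel×d = (9)·(-22) − (5)·(-25) = -73
since m = R²·106 − (-73)²:  R² = (5329 + 9935) / 106 = 144
R = √144 = 12  ⇒  r_B = 12 − 5 = 7

rB=7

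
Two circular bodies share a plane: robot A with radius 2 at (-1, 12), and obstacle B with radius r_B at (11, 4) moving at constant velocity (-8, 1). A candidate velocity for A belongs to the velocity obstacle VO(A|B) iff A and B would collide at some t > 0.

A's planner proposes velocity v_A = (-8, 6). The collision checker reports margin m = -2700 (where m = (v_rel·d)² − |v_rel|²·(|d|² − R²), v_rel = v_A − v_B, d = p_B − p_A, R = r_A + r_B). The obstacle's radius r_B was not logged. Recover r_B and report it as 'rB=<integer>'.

m = -2700
d = (12, -8);  v_rel = (0, 5),  |v_rel|² = 25
v_rel×d = (0)·(-8) − (5)·(12) = -60
since m = R²·25 − (-60)²:  R² = (3600 + -2700) / 25 = 36
R = √36 = 6  ⇒  r_B = 6 − 2 = 4

rB=4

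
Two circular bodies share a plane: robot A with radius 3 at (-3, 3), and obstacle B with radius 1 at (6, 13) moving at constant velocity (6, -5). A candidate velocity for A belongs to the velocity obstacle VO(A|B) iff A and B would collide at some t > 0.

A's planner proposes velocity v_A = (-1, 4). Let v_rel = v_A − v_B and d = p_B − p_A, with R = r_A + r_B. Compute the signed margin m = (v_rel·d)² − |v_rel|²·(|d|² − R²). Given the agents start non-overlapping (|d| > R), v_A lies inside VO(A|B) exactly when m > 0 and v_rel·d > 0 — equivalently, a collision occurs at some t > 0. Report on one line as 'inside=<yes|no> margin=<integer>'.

d = (9, 10),  |d|² = 181;  R = 3+1 = 4,  c = 181−4² = 165
v_rel = (-7, 9),  |v_rel|² = 130;  v_rel·d = (-7)·(9) + (9)·(10) = 27
130·t² − 54·t + 165 = 0  ⇒  m = 27² − 130·165 = -20721
m = -20721 < 0,  v_rel·d = 27 > 0  ⇒  outside

inside=no margin=-20721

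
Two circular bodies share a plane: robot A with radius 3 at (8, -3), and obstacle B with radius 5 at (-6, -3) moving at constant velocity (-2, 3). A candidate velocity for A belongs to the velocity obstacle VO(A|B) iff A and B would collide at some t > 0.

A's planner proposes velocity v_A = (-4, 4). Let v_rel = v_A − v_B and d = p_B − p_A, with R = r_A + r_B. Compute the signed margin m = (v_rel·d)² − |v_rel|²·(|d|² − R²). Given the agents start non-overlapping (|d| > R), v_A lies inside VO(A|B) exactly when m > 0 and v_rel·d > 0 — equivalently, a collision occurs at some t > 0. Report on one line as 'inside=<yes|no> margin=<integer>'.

d = (-14, 0),  |d|² = 196;  R = 3+5 = 8,  c = 196−8² = 132
v_rel = (-2, 1),  |v_rel|² = 5;  v_rel·d = (-2)·(-14) + (1)·(0) = 28
5·t² − 56·t + 132 = 0  ⇒  m = 28² − 5·132 = 124
m = 124 > 0,  v_rel·d = 28 > 0  ⇒  inside

inside=yes margin=124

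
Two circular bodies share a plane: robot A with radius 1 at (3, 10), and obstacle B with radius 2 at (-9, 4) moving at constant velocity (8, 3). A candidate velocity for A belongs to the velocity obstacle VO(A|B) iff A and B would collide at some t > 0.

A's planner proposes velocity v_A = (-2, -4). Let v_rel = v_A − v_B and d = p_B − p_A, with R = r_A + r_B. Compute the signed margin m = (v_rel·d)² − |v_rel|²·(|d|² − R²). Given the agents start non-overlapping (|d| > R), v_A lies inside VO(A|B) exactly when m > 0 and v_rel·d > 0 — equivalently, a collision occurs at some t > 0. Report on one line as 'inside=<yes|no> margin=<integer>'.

d = (-12, -6),  |d|² = 180;  R = 1+2 = 3,  c = 180−3² = 171
v_rel = (-10, -7),  |v_rel|² = 149;  v_rel·d = (-10)·(-12) + (-7)·(-6) = 162
149·t² − 324·t + 171 = 0  ⇒  m = 162² − 149·171 = 765
m = 765 > 0,  v_rel·d = 162 > 0  ⇒  inside

inside=yes margin=765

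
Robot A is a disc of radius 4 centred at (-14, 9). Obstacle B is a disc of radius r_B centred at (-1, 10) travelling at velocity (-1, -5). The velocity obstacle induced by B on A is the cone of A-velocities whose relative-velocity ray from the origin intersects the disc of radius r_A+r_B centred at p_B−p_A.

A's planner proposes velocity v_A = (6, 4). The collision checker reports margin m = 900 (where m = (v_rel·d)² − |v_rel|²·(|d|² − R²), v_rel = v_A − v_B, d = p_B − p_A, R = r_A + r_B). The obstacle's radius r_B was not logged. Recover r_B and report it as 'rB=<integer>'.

m = 900
d = (13, 1);  v_rel = (7, 9),  |v_rel|² = 130
v_rel×d = (7)·(1) − (9)·(13) = -110
since m = R²·130 − (-110)²:  R² = (12100 + 900) / 130 = 100
R = √100 = 10  ⇒  r_B = 10 − 4 = 6

rB=6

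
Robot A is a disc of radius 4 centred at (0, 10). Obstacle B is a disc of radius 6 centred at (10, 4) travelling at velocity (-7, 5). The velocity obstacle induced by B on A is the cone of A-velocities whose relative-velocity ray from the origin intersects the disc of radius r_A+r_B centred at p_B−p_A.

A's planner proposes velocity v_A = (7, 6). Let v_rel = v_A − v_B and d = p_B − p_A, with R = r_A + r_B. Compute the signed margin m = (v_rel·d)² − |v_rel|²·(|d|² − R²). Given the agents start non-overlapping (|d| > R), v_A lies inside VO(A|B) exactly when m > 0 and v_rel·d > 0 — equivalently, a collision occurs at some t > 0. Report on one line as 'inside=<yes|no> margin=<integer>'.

d = (10, -6),  |d|² = 136;  R = 4+6 = 10,  c = 136−10² = 36
v_rel = (14, 1),  |v_rel|² = 197;  v_rel·d = (14)·(10) + (1)·(-6) = 134
197·t² − 268·t + 36 = 0  ⇒  m = 134² − 197·36 = 10864
m = 10864 > 0,  v_rel·d = 134 > 0  ⇒  inside

inside=yes margin=10864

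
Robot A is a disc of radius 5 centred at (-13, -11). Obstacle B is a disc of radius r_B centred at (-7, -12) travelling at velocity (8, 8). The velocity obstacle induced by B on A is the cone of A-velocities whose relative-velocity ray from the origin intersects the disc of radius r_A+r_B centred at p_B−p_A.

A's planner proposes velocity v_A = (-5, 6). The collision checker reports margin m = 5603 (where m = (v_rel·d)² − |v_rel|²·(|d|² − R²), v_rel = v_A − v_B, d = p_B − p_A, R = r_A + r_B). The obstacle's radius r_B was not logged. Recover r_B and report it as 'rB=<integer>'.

m = 5603
d = (6, -1);  v_rel = (-13, -2),  |v_rel|² = 173
v_rel×d = (-13)·(-1) − (-2)·(6) = 25
since m = R²·173 − 25²:  R² = (625 + 5603) / 173 = 36
R = √36 = 6  ⇒  r_B = 6 − 5 = 1

rB=1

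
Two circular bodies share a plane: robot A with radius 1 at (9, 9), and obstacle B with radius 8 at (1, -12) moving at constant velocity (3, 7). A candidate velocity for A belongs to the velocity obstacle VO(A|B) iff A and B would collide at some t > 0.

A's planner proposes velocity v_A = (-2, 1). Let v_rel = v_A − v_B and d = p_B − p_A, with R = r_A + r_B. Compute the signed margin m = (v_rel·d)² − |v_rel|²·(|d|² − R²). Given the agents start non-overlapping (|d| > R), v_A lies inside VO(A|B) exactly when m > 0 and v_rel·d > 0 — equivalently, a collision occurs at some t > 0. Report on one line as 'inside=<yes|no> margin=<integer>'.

d = (-8, -21),  |d|² = 505;  R = 1+8 = 9,  c = 505−9² = 424
v_rel = (-5, -6),  |v_rel|² = 61;  v_rel·d = (-5)·(-8) + (-6)·(-21) = 166
61·t² − 332·t + 424 = 0  ⇒  m = 166² − 61·424 = 1692
m = 1692 > 0,  v_rel·d = 166 > 0  ⇒  inside

inside=yes margin=1692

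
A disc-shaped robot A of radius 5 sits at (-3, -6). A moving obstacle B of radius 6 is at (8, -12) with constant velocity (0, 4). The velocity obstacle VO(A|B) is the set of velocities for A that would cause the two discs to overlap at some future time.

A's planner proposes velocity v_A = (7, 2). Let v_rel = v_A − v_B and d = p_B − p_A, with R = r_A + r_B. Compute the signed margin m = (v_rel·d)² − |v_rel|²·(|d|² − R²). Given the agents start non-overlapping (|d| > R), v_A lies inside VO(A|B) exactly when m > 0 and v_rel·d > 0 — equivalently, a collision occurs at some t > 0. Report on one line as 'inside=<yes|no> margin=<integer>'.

d = (11, -6),  |d|² = 157;  R = 5+6 = 11,  c = 157−11² = 36
v_rel = (7, -2),  |v_rel|² = 53;  v_rel·d = (7)·(11) + (-2)·(-6) = 89
53·t² − 178·t + 36 = 0  ⇒  m = 89² − 53·36 = 6013
m = 6013 > 0,  v_rel·d = 89 > 0  ⇒  inside

inside=yes margin=6013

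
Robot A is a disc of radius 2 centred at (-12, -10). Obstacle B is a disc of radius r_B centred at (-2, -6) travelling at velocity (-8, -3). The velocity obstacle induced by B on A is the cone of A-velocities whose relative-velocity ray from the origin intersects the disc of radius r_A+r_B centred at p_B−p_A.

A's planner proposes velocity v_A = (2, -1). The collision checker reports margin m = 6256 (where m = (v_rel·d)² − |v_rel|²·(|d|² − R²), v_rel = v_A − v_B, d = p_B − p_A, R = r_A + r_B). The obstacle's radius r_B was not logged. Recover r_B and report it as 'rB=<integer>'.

m = 6256
d = (10, 4);  v_rel = (10, 2),  |v_rel|² = 104
v_rel×d = (10)·(4) − (2)·(10) = 20
since m = R²·104 − 20²:  R² = (400 + 6256) / 104 = 64
R = √64 = 8  ⇒  r_B = 8 − 2 = 6

rB=6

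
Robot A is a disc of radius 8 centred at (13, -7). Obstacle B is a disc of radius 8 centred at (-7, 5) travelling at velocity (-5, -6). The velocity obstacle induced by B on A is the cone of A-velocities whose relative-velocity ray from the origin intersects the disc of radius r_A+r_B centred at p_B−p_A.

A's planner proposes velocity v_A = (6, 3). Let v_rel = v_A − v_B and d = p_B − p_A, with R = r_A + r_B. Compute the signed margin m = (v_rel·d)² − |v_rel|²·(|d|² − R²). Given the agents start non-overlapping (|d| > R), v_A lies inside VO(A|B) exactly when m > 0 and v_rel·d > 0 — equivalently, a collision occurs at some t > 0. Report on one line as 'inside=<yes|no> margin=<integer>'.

d = (-20, 12),  |d|² = 544;  R = 8+8 = 16,  c = 544−16² = 288
v_rel = (11, 9),  |v_rel|² = 202;  v_rel·d = (11)·(-20) + (9)·(12) = -112
202·t² + 224·t + 288 = 0  ⇒  m = (-112)² − 202·288 = -45632
m = -45632 < 0,  v_rel·d = -112 < 0  ⇒  outside

inside=no margin=-45632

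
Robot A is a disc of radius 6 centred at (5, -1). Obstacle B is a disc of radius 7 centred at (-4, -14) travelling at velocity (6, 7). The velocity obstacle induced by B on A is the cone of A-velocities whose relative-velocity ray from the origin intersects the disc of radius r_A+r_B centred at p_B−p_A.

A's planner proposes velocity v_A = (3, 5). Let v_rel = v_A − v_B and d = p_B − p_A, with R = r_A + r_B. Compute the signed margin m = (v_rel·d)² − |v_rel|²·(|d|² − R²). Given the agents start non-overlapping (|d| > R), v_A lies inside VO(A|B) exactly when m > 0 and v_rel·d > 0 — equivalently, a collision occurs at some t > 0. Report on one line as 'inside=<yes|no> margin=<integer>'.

d = (-9, -13),  |d|² = 250;  R = 6+7 = 13,  c = 250−13² = 81
v_rel = (-3, -2),  |v_rel|² = 13;  v_rel·d = (-3)·(-9) + (-2)·(-13) = 53
13·t² − 106·t + 81 = 0  ⇒  m = 53² − 13·81 = 1756
m = 1756 > 0,  v_rel·d = 53 > 0  ⇒  inside

inside=yes margin=1756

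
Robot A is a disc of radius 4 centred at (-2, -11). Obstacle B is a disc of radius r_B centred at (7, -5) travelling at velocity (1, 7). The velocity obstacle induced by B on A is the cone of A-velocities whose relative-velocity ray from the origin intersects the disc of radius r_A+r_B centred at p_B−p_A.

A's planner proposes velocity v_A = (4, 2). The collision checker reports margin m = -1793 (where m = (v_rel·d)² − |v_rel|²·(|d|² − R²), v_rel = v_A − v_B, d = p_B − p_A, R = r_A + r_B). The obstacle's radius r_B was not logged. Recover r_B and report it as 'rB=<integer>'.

m = -1793
d = (9, 6);  v_rel = (3, -5),  |v_rel|² = 34
v_rel×d = (3)·(6) − (-5)·(9) = 63
since m = R²·34 − 63²:  R² = (3969 + -1793) / 34 = 64
R = √64 = 8  ⇒  r_B = 8 − 4 = 4

rB=4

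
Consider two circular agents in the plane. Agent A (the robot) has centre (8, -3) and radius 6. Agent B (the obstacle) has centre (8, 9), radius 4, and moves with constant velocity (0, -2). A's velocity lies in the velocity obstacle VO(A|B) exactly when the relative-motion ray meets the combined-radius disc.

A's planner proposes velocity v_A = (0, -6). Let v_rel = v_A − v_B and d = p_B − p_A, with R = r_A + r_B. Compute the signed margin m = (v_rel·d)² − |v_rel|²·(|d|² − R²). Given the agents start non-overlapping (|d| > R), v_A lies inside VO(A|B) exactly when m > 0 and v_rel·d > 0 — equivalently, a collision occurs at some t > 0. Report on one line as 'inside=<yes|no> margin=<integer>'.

d = (0, 12),  |d|² = 144;  R = 6+4 = 10,  c = 144−10² = 44
v_rel = (0, -4),  |v_rel|² = 16;  v_rel·d = (0)·(0) + (-4)·(12) = -48
16·t² + 96·t + 44 = 0  ⇒  m = (-48)² − 16·44 = 1600
m = 1600 > 0,  v_rel·d = -48 < 0  ⇒  outside

inside=no margin=1600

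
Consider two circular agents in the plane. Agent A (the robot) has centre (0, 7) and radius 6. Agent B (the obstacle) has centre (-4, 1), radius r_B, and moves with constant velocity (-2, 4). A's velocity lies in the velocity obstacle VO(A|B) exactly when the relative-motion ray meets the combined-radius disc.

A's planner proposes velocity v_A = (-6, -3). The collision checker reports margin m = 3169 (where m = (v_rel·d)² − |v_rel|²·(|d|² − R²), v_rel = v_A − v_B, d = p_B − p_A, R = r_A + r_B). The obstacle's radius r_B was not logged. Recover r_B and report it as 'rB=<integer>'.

m = 3169
d = (-4, -6);  v_rel = (-4, -7),  |v_rel|² = 65
v_rel×d = (-4)·(-6) − (-7)·(-4) = -4
since m = R²·65 − (-4)²:  R² = (16 + 3169) / 65 = 49
R = √49 = 7  ⇒  r_B = 7 − 6 = 1

rB=1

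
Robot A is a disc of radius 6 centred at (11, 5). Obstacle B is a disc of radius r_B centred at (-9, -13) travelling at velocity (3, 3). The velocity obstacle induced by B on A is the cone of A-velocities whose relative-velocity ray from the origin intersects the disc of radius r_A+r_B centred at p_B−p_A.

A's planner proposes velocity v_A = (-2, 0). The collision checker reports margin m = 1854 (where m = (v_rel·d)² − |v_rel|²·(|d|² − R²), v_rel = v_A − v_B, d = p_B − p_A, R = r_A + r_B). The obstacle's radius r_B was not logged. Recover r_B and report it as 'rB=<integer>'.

m = 1854
d = (-20, -18);  v_rel = (-5, -3),  |v_rel|² = 34
v_rel×d = (-5)·(-18) − (-3)·(-20) = 30
since m = R²·34 − 30²:  R² = (900 + 1854) / 34 = 81
R = √81 = 9  ⇒  r_B = 9 − 6 = 3

rB=3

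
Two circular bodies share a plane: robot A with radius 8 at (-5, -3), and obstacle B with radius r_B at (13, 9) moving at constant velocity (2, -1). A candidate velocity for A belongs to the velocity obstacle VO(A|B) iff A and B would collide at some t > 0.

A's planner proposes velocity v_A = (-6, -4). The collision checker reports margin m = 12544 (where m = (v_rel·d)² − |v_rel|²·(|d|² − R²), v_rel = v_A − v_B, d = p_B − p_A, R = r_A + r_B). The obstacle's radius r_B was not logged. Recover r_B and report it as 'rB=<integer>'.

m = 12544
d = (18, 12);  v_rel = (-8, -3),  |v_rel|² = 73
v_rel×d = (-8)·(12) − (-3)·(18) = -42
since m = R²·73 − (-42)²:  R² = (1764 + 12544) / 73 = 196
R = √196 = 14  ⇒  r_B = 14 − 8 = 6

rB=6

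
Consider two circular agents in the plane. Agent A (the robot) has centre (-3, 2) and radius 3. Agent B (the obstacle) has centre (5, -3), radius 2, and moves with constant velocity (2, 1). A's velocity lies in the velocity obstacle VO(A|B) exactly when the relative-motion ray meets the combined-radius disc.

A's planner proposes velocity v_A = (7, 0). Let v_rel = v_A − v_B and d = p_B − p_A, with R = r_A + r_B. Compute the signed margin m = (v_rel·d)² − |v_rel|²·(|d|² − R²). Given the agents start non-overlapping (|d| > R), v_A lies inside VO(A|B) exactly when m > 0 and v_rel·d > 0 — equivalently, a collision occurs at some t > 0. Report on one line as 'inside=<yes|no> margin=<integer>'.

d = (8, -5),  |d|² = 89;  R = 3+2 = 5,  c = 89−5² = 64
v_rel = (5, -1),  |v_rel|² = 26;  v_rel·d = (5)·(8) + (-1)·(-5) = 45
26·t² − 90·t + 64 = 0  ⇒  m = 45² − 26·64 = 361
m = 361 > 0,  v_rel·d = 45 > 0  ⇒  inside

inside=yes margin=361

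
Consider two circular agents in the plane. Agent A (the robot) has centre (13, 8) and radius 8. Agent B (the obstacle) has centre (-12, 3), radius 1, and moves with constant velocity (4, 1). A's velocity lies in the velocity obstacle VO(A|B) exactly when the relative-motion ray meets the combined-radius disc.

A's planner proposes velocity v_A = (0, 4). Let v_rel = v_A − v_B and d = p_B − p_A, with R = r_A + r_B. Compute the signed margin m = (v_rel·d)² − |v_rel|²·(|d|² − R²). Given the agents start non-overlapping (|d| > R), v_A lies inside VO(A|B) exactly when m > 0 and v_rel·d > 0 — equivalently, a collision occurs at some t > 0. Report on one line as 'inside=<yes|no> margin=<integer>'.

d = (-25, -5),  |d|² = 650;  R = 8+1 = 9,  c = 650−9² = 569
v_rel = (-4, 3),  |v_rel|² = 25;  v_rel·d = (-4)·(-25) + (3)·(-5) = 85
25·t² − 170·t + 569 = 0  ⇒  m = 85² − 25·569 = -7000
m = -7000 < 0,  v_rel·d = 85 > 0  ⇒  outside

inside=no margin=-7000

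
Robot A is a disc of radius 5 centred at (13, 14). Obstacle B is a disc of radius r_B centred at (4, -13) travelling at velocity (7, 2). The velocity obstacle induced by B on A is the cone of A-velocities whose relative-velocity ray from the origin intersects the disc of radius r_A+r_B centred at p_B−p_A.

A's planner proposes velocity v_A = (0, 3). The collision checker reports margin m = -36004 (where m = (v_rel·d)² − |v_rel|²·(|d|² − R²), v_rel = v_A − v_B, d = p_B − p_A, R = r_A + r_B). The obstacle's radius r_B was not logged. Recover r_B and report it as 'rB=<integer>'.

m = -36004
d = (-9, -27);  v_rel = (-7, 1),  |v_rel|² = 50
v_rel×d = (-7)·(-27) − (1)·(-9) = 198
since m = R²·50 − 198²:  R² = (39204 + -36004) / 50 = 64
R = √64 = 8  ⇒  r_B = 8 − 5 = 3

rB=3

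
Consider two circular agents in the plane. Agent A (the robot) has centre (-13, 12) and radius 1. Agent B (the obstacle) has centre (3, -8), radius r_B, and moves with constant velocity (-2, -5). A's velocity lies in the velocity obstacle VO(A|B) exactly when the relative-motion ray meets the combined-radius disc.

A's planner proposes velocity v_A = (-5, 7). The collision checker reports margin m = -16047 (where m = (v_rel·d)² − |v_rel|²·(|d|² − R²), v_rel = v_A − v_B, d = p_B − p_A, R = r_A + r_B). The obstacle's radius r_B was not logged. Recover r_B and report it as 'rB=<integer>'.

m = -16047
d = (16, -20);  v_rel = (-3, 12),  |v_rel|² = 153
v_rel×d = (-3)·(-20) − (12)·(16) = -132
since m = R²·153 − (-132)²:  R² = (17424 + -16047) / 153 = 9
R = √9 = 3  ⇒  r_B = 3 − 1 = 2

rB=2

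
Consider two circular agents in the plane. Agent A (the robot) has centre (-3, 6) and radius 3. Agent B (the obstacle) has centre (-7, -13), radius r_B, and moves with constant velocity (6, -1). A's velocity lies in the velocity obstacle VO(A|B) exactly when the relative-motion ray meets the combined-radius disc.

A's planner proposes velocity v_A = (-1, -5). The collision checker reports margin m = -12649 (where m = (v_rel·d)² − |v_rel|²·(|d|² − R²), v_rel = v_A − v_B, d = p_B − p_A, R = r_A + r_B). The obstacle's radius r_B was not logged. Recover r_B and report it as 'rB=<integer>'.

m = -12649
d = (-4, -19);  v_rel = (-7, -4),  |v_rel|² = 65
v_rel×d = (-7)·(-19) − (-4)·(-4) = 117
since m = R²·65 − 117²:  R² = (13689 + -12649) / 65 = 16
R = √16 = 4  ⇒  r_B = 4 − 3 = 1

rB=1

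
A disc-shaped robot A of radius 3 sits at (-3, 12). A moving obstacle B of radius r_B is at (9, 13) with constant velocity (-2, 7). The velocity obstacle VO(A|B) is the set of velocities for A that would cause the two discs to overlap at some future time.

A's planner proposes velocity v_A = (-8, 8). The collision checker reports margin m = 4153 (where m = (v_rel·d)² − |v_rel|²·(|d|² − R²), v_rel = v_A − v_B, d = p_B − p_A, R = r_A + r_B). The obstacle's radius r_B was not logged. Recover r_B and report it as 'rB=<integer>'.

m = 4153
d = (12, 1);  v_rel = (-6, 1),  |v_rel|² = 37
v_rel×d = (-6)·(1) − (1)·(12) = -18
since m = R²·37 − (-18)²:  R² = (324 + 4153) / 37 = 121
R = √121 = 11  ⇒  r_B = 11 − 3 = 8

rB=8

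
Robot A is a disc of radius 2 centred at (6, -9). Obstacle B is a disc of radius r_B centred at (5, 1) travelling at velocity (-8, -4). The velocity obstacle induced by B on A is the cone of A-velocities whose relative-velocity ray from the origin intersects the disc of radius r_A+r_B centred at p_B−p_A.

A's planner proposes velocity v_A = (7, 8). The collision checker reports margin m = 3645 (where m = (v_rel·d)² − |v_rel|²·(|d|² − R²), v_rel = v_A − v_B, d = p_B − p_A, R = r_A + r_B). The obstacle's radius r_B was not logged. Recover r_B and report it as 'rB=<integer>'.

m = 3645
d = (-1, 10);  v_rel = (15, 12),  |v_rel|² = 369
v_rel×d = (15)·(10) − (12)·(-1) = 162
since m = R²·369 − 162²:  R² = (26244 + 3645) / 369 = 81
R = √81 = 9  ⇒  r_B = 9 − 2 = 7

rB=7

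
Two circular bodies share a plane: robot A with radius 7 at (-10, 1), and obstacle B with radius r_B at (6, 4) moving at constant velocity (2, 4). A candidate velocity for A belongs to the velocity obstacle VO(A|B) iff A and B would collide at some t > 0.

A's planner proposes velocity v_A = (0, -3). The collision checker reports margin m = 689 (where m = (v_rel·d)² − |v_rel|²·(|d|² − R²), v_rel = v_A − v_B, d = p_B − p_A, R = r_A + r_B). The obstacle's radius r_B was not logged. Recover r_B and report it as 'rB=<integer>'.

m = 689
d = (16, 3);  v_rel = (-2, -7),  |v_rel|² = 53
v_rel×d = (-2)·(3) − (-7)·(16) = 106
since m = R²·53 − 106²:  R² = (11236 + 689) / 53 = 225
R = √225 = 15  ⇒  r_B = 15 − 7 = 8

rB=8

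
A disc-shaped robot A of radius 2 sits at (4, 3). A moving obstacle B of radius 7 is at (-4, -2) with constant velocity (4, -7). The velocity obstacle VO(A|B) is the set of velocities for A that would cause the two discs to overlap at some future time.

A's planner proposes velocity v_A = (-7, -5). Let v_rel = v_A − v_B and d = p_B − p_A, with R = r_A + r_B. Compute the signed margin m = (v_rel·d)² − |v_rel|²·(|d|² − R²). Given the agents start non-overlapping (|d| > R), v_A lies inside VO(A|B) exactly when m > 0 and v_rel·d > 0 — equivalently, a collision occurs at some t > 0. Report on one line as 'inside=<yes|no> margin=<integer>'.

d = (-8, -5),  |d|² = 89;  R = 2+7 = 9,  c = 89−9² = 8
v_rel = (-11, 2),  |v_rel|² = 125;  v_rel·d = (-11)·(-8) + (2)·(-5) = 78
125·t² − 156·t + 8 = 0  ⇒  m = 78² − 125·8 = 5084
m = 5084 > 0,  v_rel·d = 78 > 0  ⇒  inside

inside=yes margin=5084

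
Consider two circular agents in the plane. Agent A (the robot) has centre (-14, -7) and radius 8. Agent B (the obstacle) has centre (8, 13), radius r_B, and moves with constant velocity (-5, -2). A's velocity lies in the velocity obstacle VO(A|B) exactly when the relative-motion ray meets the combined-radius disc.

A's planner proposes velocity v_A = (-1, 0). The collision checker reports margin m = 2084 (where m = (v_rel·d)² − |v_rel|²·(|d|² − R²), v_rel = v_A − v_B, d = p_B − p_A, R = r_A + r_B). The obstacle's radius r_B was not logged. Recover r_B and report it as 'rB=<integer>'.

m = 2084
d = (22, 20);  v_rel = (4, 2),  |v_rel|² = 20
v_rel×d = (4)·(20) − (2)·(22) = 36
since m = R²·20 − 36²:  R² = (1296 + 2084) / 20 = 169
R = √169 = 13  ⇒  r_B = 13 − 8 = 5

rB=5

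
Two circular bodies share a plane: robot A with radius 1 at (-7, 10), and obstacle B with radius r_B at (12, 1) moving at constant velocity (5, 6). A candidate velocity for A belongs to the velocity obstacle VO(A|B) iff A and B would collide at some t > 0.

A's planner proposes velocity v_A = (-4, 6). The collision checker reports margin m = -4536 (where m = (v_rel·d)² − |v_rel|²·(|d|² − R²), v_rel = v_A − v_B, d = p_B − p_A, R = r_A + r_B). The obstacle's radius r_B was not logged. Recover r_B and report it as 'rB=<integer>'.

m = -4536
d = (19, -9);  v_rel = (-9, 0),  |v_rel|² = 81
v_rel×d = (-9)·(-9) − (0)·(19) = 81
since m = R²·81 − 81²:  R² = (6561 + -4536) / 81 = 25
R = √25 = 5  ⇒  r_B = 5 − 1 = 4

rB=4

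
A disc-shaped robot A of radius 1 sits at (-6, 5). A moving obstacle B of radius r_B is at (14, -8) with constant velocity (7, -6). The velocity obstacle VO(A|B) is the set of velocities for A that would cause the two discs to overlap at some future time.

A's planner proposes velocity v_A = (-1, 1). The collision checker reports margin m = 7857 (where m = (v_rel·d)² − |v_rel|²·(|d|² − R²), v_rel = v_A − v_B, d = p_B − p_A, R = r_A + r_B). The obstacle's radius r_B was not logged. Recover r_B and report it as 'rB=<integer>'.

m = 7857
d = (20, -13);  v_rel = (-8, 7),  |v_rel|² = 113
v_rel×d = (-8)·(-13) − (7)·(20) = -36
since m = R²·113 − (-36)²:  R² = (1296 + 7857) / 113 = 81
R = √81 = 9  ⇒  r_B = 9 − 1 = 8

rB=8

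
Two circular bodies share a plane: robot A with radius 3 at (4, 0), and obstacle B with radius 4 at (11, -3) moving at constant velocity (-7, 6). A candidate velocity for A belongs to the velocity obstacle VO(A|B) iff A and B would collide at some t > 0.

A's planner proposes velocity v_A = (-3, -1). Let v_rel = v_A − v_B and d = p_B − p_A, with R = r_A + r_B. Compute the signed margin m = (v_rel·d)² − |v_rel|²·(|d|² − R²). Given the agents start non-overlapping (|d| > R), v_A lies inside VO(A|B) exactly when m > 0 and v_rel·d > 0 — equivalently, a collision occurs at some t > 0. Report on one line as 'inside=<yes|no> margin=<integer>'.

d = (7, -3),  |d|² = 58;  R = 3+4 = 7,  c = 58−7² = 9
v_rel = (4, -7),  |v_rel|² = 65;  v_rel·d = (4)·(7) + (-7)·(-3) = 49
65·t² − 98·t + 9 = 0  ⇒  m = 49² − 65·9 = 1816
m = 1816 > 0,  v_rel·d = 49 > 0  ⇒  inside

inside=yes margin=1816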